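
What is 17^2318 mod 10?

The units digit of 17^n cycles with period 4: 7, 9, 3, 1, …
2318 mod 4 = 2, so the last digit matches 7^2 = 9.

9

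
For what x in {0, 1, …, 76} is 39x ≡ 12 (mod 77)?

24

39⁻¹ ≡ 2 (mod 77) because 39·2 = 78 = 1·77 + 1.
Multiplying both sides by 2: x ≡ 2·12 = 24 ≡ 24 (mod 77).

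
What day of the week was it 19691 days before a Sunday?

Dividing 19691 by 7 gives quotient 2813 and remainder 0.
Sunday − 0 days → Sunday.

Sunday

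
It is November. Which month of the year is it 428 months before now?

March

428 − 35·12 = 8, so 428 ≡ 8 (mod 12).
November − 8 months → March.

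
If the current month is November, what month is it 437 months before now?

June

437 − 36·12 = 5, so 437 ≡ 5 (mod 12).
November − 5 months → June.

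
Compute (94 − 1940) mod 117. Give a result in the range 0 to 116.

26

1940 mod 117 = 68 (since 16·117 = 1872).
(94 − 68) mod 117 = 26.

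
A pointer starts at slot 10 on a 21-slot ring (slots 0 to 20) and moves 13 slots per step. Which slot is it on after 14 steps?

3

14·13 = 182.
182 mod 21 = 14 (since 8·21 = 168).
(10 + 14) mod 21 = 3.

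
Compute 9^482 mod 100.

81

Successive squares of 9 mod 100: 9^1≡9, 9^2≡81, 9^4≡61, 9^8≡21, 9^16≡41, 9^32≡81, 9^64≡61, 9^128≡21, 9^256≡41.
482 = 2 + 32 + 64 + 128 + 256, so 9^482 ≡ 81·81·61·21·41 ≡ 81 (mod 100).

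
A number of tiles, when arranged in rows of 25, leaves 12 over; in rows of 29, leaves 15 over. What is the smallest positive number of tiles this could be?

537

Since 29·19 ≡ 1 (mod 25), take x = 15 + 29·((12−15)·19 mod 25) = 15 + 29·18 = 537.
Check: 537 mod 25 = 12, 537 mod 29 = 15.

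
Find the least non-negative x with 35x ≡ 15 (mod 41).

The inverse of 35 mod 41 is 34 (since 35·34 = 1190 ≡ 1).
So x ≡ 34·15 = 510 ≡ 18 (mod 41).

18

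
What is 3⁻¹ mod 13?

9

13 = 4·3 + 1
3 = 3·1 + 0
Back-substituting gives 3·9 ≡ 1 (mod 13).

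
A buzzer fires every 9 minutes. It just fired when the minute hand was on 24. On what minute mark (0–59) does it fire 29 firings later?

45

29·9 = 261.
261 = 4·60 + 21, so 261 mod 60 = 21.
(24 + 21) mod 60 = 45.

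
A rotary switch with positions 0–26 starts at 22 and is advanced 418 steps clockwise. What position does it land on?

418 − 15·27 = 13, so 418 ≡ 13 (mod 27).
(22 + 13) mod 27 = 8.

8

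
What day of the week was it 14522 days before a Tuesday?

Dividing 14522 by 7 gives quotient 2074 and remainder 4.
Tuesday − 4 days → Friday.

Friday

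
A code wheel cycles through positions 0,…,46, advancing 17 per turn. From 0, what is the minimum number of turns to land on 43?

The inverse of 17 mod 47 is 36 (since 17·36 = 612 ≡ 1).
So x ≡ 36·43 = 1548 ≡ 44 (mod 47).

44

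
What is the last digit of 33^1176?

Last digits of 3^n: 3, 9, 7, 1 (period 4).
1176 mod 4 = 0, so the last digit matches 3^4 = 1.

1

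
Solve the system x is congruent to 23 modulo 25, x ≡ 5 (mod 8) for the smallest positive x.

x ≡ 5 (mod 8) gives x ∈ {5, 13, 21, 29, 37, 45, 53, 61, …}.
The first of these with x mod 25 = 23 is 173.

173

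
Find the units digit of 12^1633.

Powers of 2 mod 10 repeat with period 4: 2, 4, 8, 6.
1633 mod 4 = 1, so the last digit matches 2^1 = 2.

2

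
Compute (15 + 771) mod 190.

26

Dividing 771 by 190 gives quotient 4 and remainder 11.
(15 + 11) mod 190 = 26.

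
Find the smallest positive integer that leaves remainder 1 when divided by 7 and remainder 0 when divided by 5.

x ≡ 0 (mod 5) gives x ∈ {0, 5, 10, 15}.
The first of these with x mod 7 = 1 is 15.

15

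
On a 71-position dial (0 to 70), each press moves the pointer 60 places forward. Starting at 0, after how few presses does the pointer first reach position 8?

38

The inverse of 60 mod 71 is 58 (since 60·58 = 3480 ≡ 1).
So x ≡ 58·8 = 464 ≡ 38 (mod 71).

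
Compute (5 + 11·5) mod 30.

11·5 = 55.
55 = 1·30 + 25, so 55 mod 30 = 25.
(5 + 25) mod 30 = 0.

0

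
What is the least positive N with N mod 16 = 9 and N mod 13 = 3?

185

Since 13·5 ≡ 1 (mod 16), take x = 3 + 13·((9−3)·5 mod 16) = 3 + 13·14 = 185.
Check: 185 mod 16 = 9, 185 mod 13 = 3.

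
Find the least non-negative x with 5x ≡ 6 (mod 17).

8

The inverse of 5 mod 17 is 7 (since 5·7 = 35 ≡ 1).
So x ≡ 7·6 = 42 ≡ 8 (mod 17).
Check: 5·8 = 40 = 2·17 + 6.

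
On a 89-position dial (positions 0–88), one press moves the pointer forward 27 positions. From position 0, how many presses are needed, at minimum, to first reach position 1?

89 = 3·27 + 8
27 = 3·8 + 3
8 = 2·3 + 2
3 = 1·2 + 1
2 = 2·1 + 0
Back-substituting gives 27·33 ≡ 1 (mod 89).

33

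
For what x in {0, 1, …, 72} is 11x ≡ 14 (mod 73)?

61

The inverse of 11 mod 73 is 20 (since 11·20 = 220 ≡ 1).
Multiplying both sides by 20: x ≡ 20·14 = 280 ≡ 61 (mod 73).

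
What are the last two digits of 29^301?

29

Square-and-reduce mod 100: 29^1≡29, 29^2≡41, 29^4≡81, 29^8≡61, 29^16≡21, 29^32≡41, 29^64≡81, 29^128≡61, 29^256≡21.
301 = 1 + 4 + 8 + 32 + 256, so 29^301 ≡ 29·81·61·41·21 ≡ 29 (mod 100).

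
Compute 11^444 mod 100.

41

Square-and-reduce mod 100: 11^1≡11, 11^2≡21, 11^4≡41, 11^8≡81, 11^16≡61, 11^32≡21, 11^64≡41, 11^128≡81, 11^256≡61.
444 = 4 + 8 + 16 + 32 + 128 + 256, so 11^444 ≡ 41·81·61·21·81·61 ≡ 41 (mod 100).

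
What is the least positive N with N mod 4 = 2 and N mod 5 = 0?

x ≡ 2 (mod 4) gives x ∈ {2, 6, 10}.
The first of these with x mod 5 = 0 is 10.

10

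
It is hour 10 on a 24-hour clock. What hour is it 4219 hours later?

5

4219 mod 24 = 19 (since 175·24 = 4200).
(10 + 19) mod 24 = 5.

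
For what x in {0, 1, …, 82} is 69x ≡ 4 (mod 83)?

69⁻¹ ≡ 77 (mod 83) because 69·77 = 5313 = 64·83 + 1.
Multiplying both sides by 77: x ≡ 77·4 = 308 ≡ 59 (mod 83).

59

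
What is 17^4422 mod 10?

9

Last digits of 7^n: 7, 9, 3, 1 (period 4).
4422 mod 4 = 2, so the last digit matches 7^2 = 9.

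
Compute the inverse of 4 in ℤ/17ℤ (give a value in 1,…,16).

13

4·13 = 52 = 3·17 + 1, so 4⁻¹ ≡ 13 (mod 17).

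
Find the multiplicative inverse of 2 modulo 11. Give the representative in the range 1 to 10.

2·6 = 12 = 1·11 + 1, so 2⁻¹ ≡ 6 (mod 11).

6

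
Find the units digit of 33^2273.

3

The units digit of 33^n cycles with period 4: 3, 9, 7, 1, …
2273 leaves remainder 1 on division by 4, so 33^2273 ends in 3.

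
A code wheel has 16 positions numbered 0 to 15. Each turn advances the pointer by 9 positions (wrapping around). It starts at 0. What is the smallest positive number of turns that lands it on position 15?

7

9⁻¹ ≡ 9 (mod 16) because 9·9 = 81 = 5·16 + 1.
Multiplying both sides by 9: x ≡ 9·15 = 135 ≡ 7 (mod 16).
Check: 9·7 = 63 = 3·16 + 15.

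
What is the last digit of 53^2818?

Last digits of 3^n: 3, 9, 7, 1 (period 4).
2818 mod 4 = 2, so the last digit matches 3^2 = 9.

9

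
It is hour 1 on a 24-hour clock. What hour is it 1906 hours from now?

1906 mod 24 = 10 (since 79·24 = 1896).
(1 + 10) mod 24 = 11.

11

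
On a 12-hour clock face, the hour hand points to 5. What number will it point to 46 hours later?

3

46 − 3·12 = 10, so 46 ≡ 10 (mod 12).
5 + 10 → 3 on a 12-hour dial.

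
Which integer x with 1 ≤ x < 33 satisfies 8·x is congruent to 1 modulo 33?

29

8·29 = 232 = 7·33 + 1, so 8⁻¹ ≡ 29 (mod 33).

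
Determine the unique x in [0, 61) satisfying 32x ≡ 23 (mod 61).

56

The inverse of 32 mod 61 is 21 (since 32·21 = 672 ≡ 1).
So x ≡ 21·23 = 483 ≡ 56 (mod 61).
Check: 32·56 = 1792 = 29·61 + 23.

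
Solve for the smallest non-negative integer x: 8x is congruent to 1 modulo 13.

The inverse of 8 mod 13 is 5 (since 8·5 = 40 ≡ 1).
So x ≡ 5·1 = 5 ≡ 5 (mod 13).

5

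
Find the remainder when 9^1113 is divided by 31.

16

By repeated squaring mod 31: 9^1≡9, 9^2≡19, 9^4≡20, 9^8≡28, 9^16≡9, 9^32≡19, 9^64≡20, 9^128≡28, 9^256≡9, 9^512≡19, 9^1024≡20.
Since 1113 = 1 + 8 + 16 + 64 + 1024 in binary, 9^1113 ≡ 9·28·9·20·20 ≡ 16 (mod 31).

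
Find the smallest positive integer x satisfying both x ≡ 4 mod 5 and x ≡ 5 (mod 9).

14

Since 9·4 ≡ 1 (mod 5), take x = 5 + 9·((4−5)·4 mod 5) = 5 + 9·1 = 14.
Check: 14 mod 5 = 4, 14 mod 9 = 5.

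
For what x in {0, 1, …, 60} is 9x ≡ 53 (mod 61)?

9⁻¹ ≡ 34 (mod 61) because 9·34 = 306 = 5·61 + 1.
Multiplying both sides by 34: x ≡ 34·53 = 1802 ≡ 33 (mod 61).

33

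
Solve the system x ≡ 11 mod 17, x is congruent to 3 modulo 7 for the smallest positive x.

Since 7·5 ≡ 1 (mod 17), take x = 3 + 7·((11−3)·5 mod 17) = 3 + 7·6 = 45.
Check: 45 mod 17 = 11, 45 mod 7 = 3.

45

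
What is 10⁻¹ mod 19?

10·2 = 20 = 1·19 + 1, so 10⁻¹ ≡ 2 (mod 19).

2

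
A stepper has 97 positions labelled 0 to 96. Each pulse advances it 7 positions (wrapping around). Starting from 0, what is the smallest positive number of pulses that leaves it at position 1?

97 = 13·7 + 6
7 = 1·6 + 1
6 = 6·1 + 0
Back-substituting gives 7·14 ≡ 1 (mod 97).

14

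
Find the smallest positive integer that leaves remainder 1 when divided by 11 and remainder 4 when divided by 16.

100

x ≡ 1 (mod 11) gives x ∈ {1, 12, 23, 34, 45, 56, 67, 78, …}.
The first of these with x mod 16 = 4 is 100.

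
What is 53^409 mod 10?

Last digits of 3^n: 3, 9, 7, 1 (period 4).
409 mod 4 = 1, so the last digit matches 3^1 = 3.

3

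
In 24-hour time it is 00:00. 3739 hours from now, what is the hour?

3739 = 155·24 + 19, so 3739 mod 24 = 19.
(0 + 19) mod 24 = 19.

19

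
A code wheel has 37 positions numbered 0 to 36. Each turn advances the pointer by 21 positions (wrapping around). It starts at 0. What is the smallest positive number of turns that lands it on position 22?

21⁻¹ ≡ 30 (mod 37) because 21·30 = 630 = 17·37 + 1.
So x ≡ 30·22 = 660 ≡ 31 (mod 37).
Check: 21·31 = 651 = 17·37 + 22.

31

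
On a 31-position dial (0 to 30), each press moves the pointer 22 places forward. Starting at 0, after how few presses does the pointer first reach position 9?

30

22⁻¹ ≡ 24 (mod 31) because 22·24 = 528 = 17·31 + 1.
Multiplying both sides by 24: x ≡ 24·9 = 216 ≡ 30 (mod 31).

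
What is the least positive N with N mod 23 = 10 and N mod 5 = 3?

x ≡ 3 (mod 5) gives x ∈ {3, 8, 13, 18, 23, 28, 33}.
The first of these with x mod 23 = 10 is 33.

33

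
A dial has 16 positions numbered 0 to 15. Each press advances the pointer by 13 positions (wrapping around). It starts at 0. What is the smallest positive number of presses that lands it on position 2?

The inverse of 13 mod 16 is 5 (since 13·5 = 65 ≡ 1).
Multiplying both sides by 5: x ≡ 5·2 = 10 ≡ 10 (mod 16).
Check: 13·10 = 130 = 8·16 + 2.

10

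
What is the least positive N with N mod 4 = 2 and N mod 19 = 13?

70

x ≡ 2 (mod 4) gives x ∈ {2, 6, 10, 14, 18, 22, 26, 30, …}.
The first of these with x mod 19 = 13 is 70.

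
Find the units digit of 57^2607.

3

Powers of 7 mod 10 repeat with period 4: 7, 9, 3, 1.
2607 mod 4 = 3, so the last digit matches 7^3 = 3.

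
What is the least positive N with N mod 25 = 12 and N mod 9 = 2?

137

x ≡ 2 (mod 9) gives x ∈ {2, 11, 20, 29, 38, 47, 56, 65, …}.
The first of these with x mod 25 = 12 is 137.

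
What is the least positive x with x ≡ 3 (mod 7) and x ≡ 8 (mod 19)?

122

x ≡ 3 (mod 7) gives x ∈ {3, 10, 17, 24, 31, 38, 45, 52, …}.
The first of these with x mod 19 = 8 is 122.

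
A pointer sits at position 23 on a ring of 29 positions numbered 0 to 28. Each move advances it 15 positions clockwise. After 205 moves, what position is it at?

205·15 = 3075.
3075 = 106·29 + 1, so 3075 mod 29 = 1.
(23 + 1) mod 29 = 24.

24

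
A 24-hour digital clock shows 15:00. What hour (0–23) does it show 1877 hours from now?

Dividing 1877 by 24 gives quotient 78 and remainder 5.
(15 + 5) mod 24 = 20.

20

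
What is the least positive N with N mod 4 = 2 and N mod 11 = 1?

x ≡ 2 (mod 4) gives x ∈ {2, 6, 10, 14, 18, 22, 26, 30, …}.
The first of these with x mod 11 = 1 is 34.

34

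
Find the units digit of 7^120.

1

The units digit of 7^n cycles with period 4: 7, 9, 3, 1, …
120 leaves remainder 0 on division by 4, so 7^120 ends in 1.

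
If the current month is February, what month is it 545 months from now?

July

545 mod 12 = 5 (since 45·12 = 540).
February + 5 months → July.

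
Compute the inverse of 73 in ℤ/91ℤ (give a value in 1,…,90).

5

73·5 = 365 = 4·91 + 1, so 73⁻¹ ≡ 5 (mod 91).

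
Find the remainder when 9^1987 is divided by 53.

Square-and-reduce mod 53: 9^1≡9, 9^2≡28, 9^4≡42, 9^8≡15, 9^16≡13, 9^32≡10, 9^64≡47, 9^128≡36, 9^256≡24, 9^512≡46, 9^1024≡49.
Since 1987 = 1 + 2 + 64 + 128 + 256 + 512 + 1024 in binary, 9^1987 ≡ 9·28·47·36·24·46·49 ≡ 17 (mod 53).

17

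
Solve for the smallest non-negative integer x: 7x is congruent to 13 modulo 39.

13

7⁻¹ ≡ 28 (mod 39) because 7·28 = 196 = 5·39 + 1.
Multiplying both sides by 28: x ≡ 28·13 = 364 ≡ 13 (mod 39).
Check: 7·13 = 91 = 2·39 + 13.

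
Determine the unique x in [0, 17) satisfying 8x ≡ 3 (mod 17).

11

8⁻¹ ≡ 15 (mod 17) because 8·15 = 120 = 7·17 + 1.
So x ≡ 15·3 = 45 ≡ 11 (mod 17).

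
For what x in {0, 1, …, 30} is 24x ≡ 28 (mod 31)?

The inverse of 24 mod 31 is 22 (since 24·22 = 528 ≡ 1).
So x ≡ 22·28 = 616 ≡ 27 (mod 31).
Check: 24·27 = 648 = 20·31 + 28.

27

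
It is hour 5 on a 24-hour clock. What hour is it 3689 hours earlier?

12

3689 mod 24 = 17 (since 153·24 = 3672).
(5 − 17) mod 24 = 12.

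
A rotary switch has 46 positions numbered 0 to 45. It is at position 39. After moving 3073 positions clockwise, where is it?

Dividing 3073 by 46 gives quotient 66 and remainder 37.
(39 + 37) mod 46 = 30.

30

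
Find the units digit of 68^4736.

6

The units digit of 68^n cycles with period 4: 8, 4, 2, 6, …
4736 leaves remainder 0 on division by 4, so 68^4736 ends in 6.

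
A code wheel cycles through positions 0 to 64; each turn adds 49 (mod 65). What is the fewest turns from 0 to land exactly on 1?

4

49·4 = 196 = 3·65 + 1, so 49⁻¹ ≡ 4 (mod 65).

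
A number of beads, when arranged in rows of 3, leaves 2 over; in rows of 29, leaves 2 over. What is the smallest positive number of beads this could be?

2

Since 29·2 ≡ 1 (mod 3), take x = 2 + 29·((2−2)·2 mod 3) = 2 + 29·0 = 2.
Check: 2 mod 3 = 2, 2 mod 29 = 2.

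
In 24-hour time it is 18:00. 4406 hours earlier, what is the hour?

4

4406 mod 24 = 14 (since 183·24 = 4392).
(18 − 14) mod 24 = 4.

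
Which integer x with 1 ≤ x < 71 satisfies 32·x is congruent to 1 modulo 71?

20

32·20 = 640 = 9·71 + 1, so 32⁻¹ ≡ 20 (mod 71).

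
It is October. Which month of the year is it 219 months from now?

January

219 mod 12 = 3 (since 18·12 = 216).
October + 3 months → January.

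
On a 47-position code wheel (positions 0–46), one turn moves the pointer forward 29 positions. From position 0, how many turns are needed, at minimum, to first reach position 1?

47 = 1·29 + 18
29 = 1·18 + 11
18 = 1·11 + 7
11 = 1·7 + 4
7 = 1·4 + 3
4 = 1·3 + 1
3 = 3·1 + 0
Back-substituting gives 29·13 ≡ 1 (mod 47).

13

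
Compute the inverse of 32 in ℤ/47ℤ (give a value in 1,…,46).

47 = 1·32 + 15
32 = 2·15 + 2
15 = 7·2 + 1
2 = 2·1 + 0
Back-substituting gives 32·25 ≡ 1 (mod 47).

25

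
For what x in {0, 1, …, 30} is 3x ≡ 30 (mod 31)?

10

3⁻¹ ≡ 21 (mod 31) because 3·21 = 63 = 2·31 + 1.
Multiplying both sides by 21: x ≡ 21·30 = 630 ≡ 10 (mod 31).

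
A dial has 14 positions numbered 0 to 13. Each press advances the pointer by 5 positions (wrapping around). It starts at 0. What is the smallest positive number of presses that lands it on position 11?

5

5⁻¹ ≡ 3 (mod 14) because 5·3 = 15 = 1·14 + 1.
Multiplying both sides by 3: x ≡ 3·11 = 33 ≡ 5 (mod 14).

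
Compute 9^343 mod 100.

29

Successive squares of 9 mod 100: 9^1≡9, 9^2≡81, 9^4≡61, 9^8≡21, 9^16≡41, 9^32≡81, 9^64≡61, 9^128≡21, 9^256≡41.
343 = 1 + 2 + 4 + 16 + 64 + 256, so 9^343 ≡ 9·81·61·41·61·41 ≡ 29 (mod 100).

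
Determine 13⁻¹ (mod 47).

47 = 3·13 + 8
13 = 1·8 + 5
8 = 1·5 + 3
5 = 1·3 + 2
3 = 1·2 + 1
2 = 2·1 + 0
Back-substituting gives 13·29 ≡ 1 (mod 47).

29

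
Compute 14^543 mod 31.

16

Square-and-reduce mod 31: 14^1≡14, 14^2≡10, 14^4≡7, 14^8≡18, 14^16≡14, 14^32≡10, 14^64≡7, 14^128≡18, 14^256≡14, 14^512≡10.
Since 543 = 1 + 2 + 4 + 8 + 16 + 512 in binary, 14^543 ≡ 14·10·7·18·14·10 ≡ 16 (mod 31).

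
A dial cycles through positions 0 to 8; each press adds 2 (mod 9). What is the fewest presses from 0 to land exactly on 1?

2·5 = 10 = 1·9 + 1, so 2⁻¹ ≡ 5 (mod 9).

5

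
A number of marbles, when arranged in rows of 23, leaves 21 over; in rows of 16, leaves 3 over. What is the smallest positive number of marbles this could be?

67

x ≡ 3 (mod 16) gives x ∈ {3, 19, 35, 51, 67}.
The first of these with x mod 23 = 21 is 67.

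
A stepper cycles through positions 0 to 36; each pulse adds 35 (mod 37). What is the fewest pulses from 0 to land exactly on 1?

35·18 = 630 = 17·37 + 1, so 35⁻¹ ≡ 18 (mod 37).

18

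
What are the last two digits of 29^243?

89

Square-and-reduce mod 100: 29^1≡29, 29^2≡41, 29^4≡81, 29^8≡61, 29^16≡21, 29^32≡41, 29^64≡81, 29^128≡61.
243 = 1 + 2 + 16 + 32 + 64 + 128, so 29^243 ≡ 29·41·21·41·81·61 ≡ 89 (mod 100).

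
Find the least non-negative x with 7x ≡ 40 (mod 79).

The inverse of 7 mod 79 is 34 (since 7·34 = 238 ≡ 1).
So x ≡ 34·40 = 1360 ≡ 17 (mod 79).

17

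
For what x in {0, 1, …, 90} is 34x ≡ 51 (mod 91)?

47

The inverse of 34 mod 91 is 83 (since 34·83 = 2822 ≡ 1).
So x ≡ 83·51 = 4233 ≡ 47 (mod 91).
Check: 34·47 = 1598 = 17·91 + 51.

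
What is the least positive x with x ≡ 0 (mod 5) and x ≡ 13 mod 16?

x ≡ 0 (mod 5) gives x ∈ {0, 5, 10, 15, 20, 25, 30, 35, …}.
The first of these with x mod 16 = 13 is 45.

45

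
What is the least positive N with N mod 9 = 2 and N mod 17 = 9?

Since 17·8 ≡ 1 (mod 9), take x = 9 + 17·((2−9)·8 mod 9) = 9 + 17·7 = 128.
Check: 128 mod 9 = 2, 128 mod 17 = 9.

128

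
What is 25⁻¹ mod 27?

13

25·13 = 325 = 12·27 + 1, so 25⁻¹ ≡ 13 (mod 27).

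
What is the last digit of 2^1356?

6

The units digit of 2^n cycles with period 4: 2, 4, 8, 6, …
1356 leaves remainder 0 on division by 4, so 2^1356 ends in 6.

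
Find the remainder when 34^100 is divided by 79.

Successive squares of 34 mod 79: 34^1≡34, 34^2≡50, 34^4≡51, 34^8≡73, 34^16≡36, 34^32≡32, 34^64≡76.
100 = 4 + 32 + 64, so 34^100 ≡ 51·32·76 ≡ 2 (mod 79).

2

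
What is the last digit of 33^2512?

1

Last digits of 3^n: 3, 9, 7, 1 (period 4).
2512 leaves remainder 0 on division by 4, so 33^2512 ends in 1.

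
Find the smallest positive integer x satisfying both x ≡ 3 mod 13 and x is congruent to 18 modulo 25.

68

x ≡ 3 (mod 13) gives x ∈ {3, 16, 29, 42, 55, 68}.
The first of these with x mod 25 = 18 is 68.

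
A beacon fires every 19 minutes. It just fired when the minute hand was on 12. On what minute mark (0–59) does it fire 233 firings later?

59

233·19 = 4427.
4427 − 73·60 = 47, so 4427 ≡ 47 (mod 60).
(12 + 47) mod 60 = 59.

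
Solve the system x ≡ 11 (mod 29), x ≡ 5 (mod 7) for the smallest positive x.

40

x ≡ 5 (mod 7) gives x ∈ {5, 12, 19, 26, 33, 40}.
The first of these with x mod 29 = 11 is 40.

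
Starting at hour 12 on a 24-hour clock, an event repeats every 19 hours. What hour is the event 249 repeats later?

249·19 = 4731.
Dividing 4731 by 24 gives quotient 197 and remainder 3.
(12 + 3) mod 24 = 15.

15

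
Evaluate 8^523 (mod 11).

By repeated squaring mod 11: 8^1≡8, 8^2≡9, 8^4≡4, 8^8≡5, 8^16≡3, 8^32≡9, 8^64≡4, 8^128≡5, 8^256≡3, 8^512≡9.
523 = 1 + 2 + 8 + 512, so 8^523 ≡ 8·9·5·9 ≡ 6 (mod 11).

6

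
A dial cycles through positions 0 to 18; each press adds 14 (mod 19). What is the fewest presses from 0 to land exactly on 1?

19 = 1·14 + 5
14 = 2·5 + 4
5 = 1·4 + 1
4 = 4·1 + 0
Back-substituting gives 14·15 ≡ 1 (mod 19).

15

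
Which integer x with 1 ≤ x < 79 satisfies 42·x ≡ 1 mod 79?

42·32 = 1344 = 17·79 + 1, so 42⁻¹ ≡ 32 (mod 79).

32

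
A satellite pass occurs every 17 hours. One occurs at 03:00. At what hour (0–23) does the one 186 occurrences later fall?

186·17 = 3162.
3162 mod 24 = 18 (since 131·24 = 3144).
(3 + 18) mod 24 = 21.

21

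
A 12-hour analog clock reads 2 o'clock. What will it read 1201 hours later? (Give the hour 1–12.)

1201 − 100·12 = 1, so 1201 ≡ 1 (mod 12).
2 + 1 → 3 on a 12-hour dial.

3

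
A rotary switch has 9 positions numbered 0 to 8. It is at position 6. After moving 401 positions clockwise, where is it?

401 mod 9 = 5 (since 44·9 = 396).
(6 + 5) mod 9 = 2.

2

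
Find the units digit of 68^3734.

The units digit of 68^n cycles with period 4: 8, 4, 2, 6, …
3734 mod 4 = 2, so the last digit matches 8^2 = 4.

4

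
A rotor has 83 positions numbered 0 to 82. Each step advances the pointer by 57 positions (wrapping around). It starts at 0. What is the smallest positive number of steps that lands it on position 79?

64

The inverse of 57 mod 83 is 67 (since 57·67 = 3819 ≡ 1).
Multiplying both sides by 67: x ≡ 67·79 = 5293 ≡ 64 (mod 83).
Check: 57·64 = 3648 = 43·83 + 79.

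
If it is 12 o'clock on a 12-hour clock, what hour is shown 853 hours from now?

1

Dividing 853 by 12 gives quotient 71 and remainder 1.
12 + 1 → 1 on a 12-hour dial.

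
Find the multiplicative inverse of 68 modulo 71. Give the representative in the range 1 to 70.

47

71 = 1·68 + 3
68 = 22·3 + 2
3 = 1·2 + 1
2 = 2·1 + 0
Back-substituting gives 68·47 ≡ 1 (mod 71).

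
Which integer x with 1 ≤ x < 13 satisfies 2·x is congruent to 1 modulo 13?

13 = 6·2 + 1
2 = 2·1 + 0
Back-substituting gives 2·7 ≡ 1 (mod 13).

7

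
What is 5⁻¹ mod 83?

5·50 = 250 = 3·83 + 1, so 5⁻¹ ≡ 50 (mod 83).

50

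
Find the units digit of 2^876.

6

Last digits of 2^n: 2, 4, 8, 6 (period 4).
876 mod 4 = 0, so the last digit matches 2^4 = 6.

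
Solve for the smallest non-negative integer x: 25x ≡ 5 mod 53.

32

25⁻¹ ≡ 17 (mod 53) because 25·17 = 425 = 8·53 + 1.
So x ≡ 17·5 = 85 ≡ 32 (mod 53).
Check: 25·32 = 800 = 15·53 + 5.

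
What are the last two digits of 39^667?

Square-and-reduce mod 100: 39^1≡39, 39^2≡21, 39^4≡41, 39^8≡81, 39^16≡61, 39^32≡21, 39^64≡41, 39^128≡81, 39^256≡61, 39^512≡21.
Since 667 = 1 + 2 + 8 + 16 + 128 + 512 in binary, 39^667 ≡ 39·21·81·61·81·21 ≡ 79 (mod 100).

79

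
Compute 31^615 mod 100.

51

Successive squares of 31 mod 100: 31^1≡31, 31^2≡61, 31^4≡21, 31^8≡41, 31^16≡81, 31^32≡61, 31^64≡21, 31^128≡41, 31^256≡81, 31^512≡61.
615 = 1 + 2 + 4 + 32 + 64 + 512, so 31^615 ≡ 31·61·21·61·21·61 ≡ 51 (mod 100).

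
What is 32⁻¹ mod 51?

8

51 = 1·32 + 19
32 = 1·19 + 13
19 = 1·13 + 6
13 = 2·6 + 1
6 = 6·1 + 0
Back-substituting gives 32·8 ≡ 1 (mod 51).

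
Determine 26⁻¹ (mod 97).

56

26·56 = 1456 = 15·97 + 1, so 26⁻¹ ≡ 56 (mod 97).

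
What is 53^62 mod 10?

9

Last digits of 3^n: 3, 9, 7, 1 (period 4).
62 leaves remainder 2 on division by 4, so 53^62 ends in 9.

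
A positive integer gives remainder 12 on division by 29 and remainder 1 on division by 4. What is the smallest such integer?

Since 4·22 ≡ 1 (mod 29), take x = 1 + 4·((12−1)·22 mod 29) = 1 + 4·10 = 41.
Check: 41 mod 29 = 12, 41 mod 4 = 1.

41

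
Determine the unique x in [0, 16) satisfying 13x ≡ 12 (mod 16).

12

The inverse of 13 mod 16 is 5 (since 13·5 = 65 ≡ 1).
So x ≡ 5·12 = 60 ≡ 12 (mod 16).
Check: 13·12 = 156 = 9·16 + 12.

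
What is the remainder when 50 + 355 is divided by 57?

355 = 6·57 + 13, so 355 mod 57 = 13.
(50 + 13) mod 57 = 6.

6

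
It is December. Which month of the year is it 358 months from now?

October

Dividing 358 by 12 gives quotient 29 and remainder 10.
December + 10 months → October.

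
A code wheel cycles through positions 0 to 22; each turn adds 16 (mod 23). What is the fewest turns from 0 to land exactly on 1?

13

16·13 = 208 = 9·23 + 1, so 16⁻¹ ≡ 13 (mod 23).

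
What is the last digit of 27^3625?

7

The units digit of 27^n cycles with period 4: 7, 9, 3, 1, …
3625 leaves remainder 1 on division by 4, so 27^3625 ends in 7.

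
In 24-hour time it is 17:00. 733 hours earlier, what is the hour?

733 = 30·24 + 13, so 733 mod 24 = 13.
(17 − 13) mod 24 = 4.

4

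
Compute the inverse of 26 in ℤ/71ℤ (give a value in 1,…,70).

71 = 2·26 + 19
26 = 1·19 + 7
19 = 2·7 + 5
7 = 1·5 + 2
5 = 2·2 + 1
2 = 2·1 + 0
Back-substituting gives 26·41 ≡ 1 (mod 71).

41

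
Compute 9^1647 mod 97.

47

By repeated squaring mod 97: 9^1≡9, 9^2≡81, 9^4≡62, 9^8≡61, 9^16≡35, 9^32≡61, 9^64≡35, 9^128≡61, 9^256≡35, 9^512≡61, 9^1024≡35.
Since 1647 = 1 + 2 + 4 + 8 + 32 + 64 + 512 + 1024 in binary, 9^1647 ≡ 9·81·62·61·61·35·61·35 ≡ 47 (mod 97).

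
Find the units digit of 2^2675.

The units digit of 2^n cycles with period 4: 2, 4, 8, 6, …
2675 mod 4 = 3, so the last digit matches 2^3 = 8.

8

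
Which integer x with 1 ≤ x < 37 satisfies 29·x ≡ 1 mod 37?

23

29·23 = 667 = 18·37 + 1, so 29⁻¹ ≡ 23 (mod 37).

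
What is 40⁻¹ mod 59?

31

59 = 1·40 + 19
40 = 2·19 + 2
19 = 9·2 + 1
2 = 2·1 + 0
Back-substituting gives 40·31 ≡ 1 (mod 59).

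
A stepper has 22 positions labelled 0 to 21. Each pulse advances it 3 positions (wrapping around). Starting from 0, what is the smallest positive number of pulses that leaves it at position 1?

3·15 = 45 = 2·22 + 1, so 3⁻¹ ≡ 15 (mod 22).

15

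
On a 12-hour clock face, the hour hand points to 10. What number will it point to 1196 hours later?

6

1196 − 99·12 = 8, so 1196 ≡ 8 (mod 12).
10 + 8 → 6 on a 12-hour dial.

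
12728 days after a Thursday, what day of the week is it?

12728 = 1818·7 + 2, so 12728 mod 7 = 2.
Thursday + 2 days → Saturday.

Saturday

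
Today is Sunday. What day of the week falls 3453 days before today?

3453 mod 7 = 2 (since 493·7 = 3451).
Sunday − 2 days → Friday.

Friday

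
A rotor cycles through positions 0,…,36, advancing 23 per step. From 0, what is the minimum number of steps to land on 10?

31

23⁻¹ ≡ 29 (mod 37) because 23·29 = 667 = 18·37 + 1.
So x ≡ 29·10 = 290 ≡ 31 (mod 37).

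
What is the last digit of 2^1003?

Powers of 2 mod 10 repeat with period 4: 2, 4, 8, 6.
1003 leaves remainder 3 on division by 4, so 2^1003 ends in 8.

8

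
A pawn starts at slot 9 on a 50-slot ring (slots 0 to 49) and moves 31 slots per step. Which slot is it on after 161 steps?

161·31 = 4991.
4991 − 99·50 = 41, so 4991 ≡ 41 (mod 50).
(9 + 41) mod 50 = 0.

0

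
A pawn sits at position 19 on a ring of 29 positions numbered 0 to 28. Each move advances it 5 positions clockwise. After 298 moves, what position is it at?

298·5 = 1490.
1490 = 51·29 + 11, so 1490 mod 29 = 11.
(19 + 11) mod 29 = 1.

1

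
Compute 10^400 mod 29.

By repeated squaring mod 29: 10^1≡10, 10^2≡13, 10^4≡24, 10^8≡25, 10^16≡16, 10^32≡24, 10^64≡25, 10^128≡16, 10^256≡24.
400 = 16 + 128 + 256, so 10^400 ≡ 16·16·24 ≡ 25 (mod 29).

25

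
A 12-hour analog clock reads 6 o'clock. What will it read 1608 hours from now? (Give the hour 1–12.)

6

1608 mod 12 = 0 (since 134·12 = 1608).
6 + 0 → 6 on a 12-hour dial.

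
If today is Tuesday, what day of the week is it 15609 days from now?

15609 − 2229·7 = 6, so 15609 ≡ 6 (mod 7).
Tuesday + 6 days → Monday.

Monday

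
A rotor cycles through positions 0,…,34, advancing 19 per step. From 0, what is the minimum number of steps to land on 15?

19⁻¹ ≡ 24 (mod 35) because 19·24 = 456 = 13·35 + 1.
Multiplying both sides by 24: x ≡ 24·15 = 360 ≡ 10 (mod 35).

10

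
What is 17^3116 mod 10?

The units digit of 17^n cycles with period 4: 7, 9, 3, 1, …
3116 leaves remainder 0 on division by 4, so 17^3116 ends in 1.

1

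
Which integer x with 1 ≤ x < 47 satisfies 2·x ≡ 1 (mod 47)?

24

47 = 23·2 + 1
2 = 2·1 + 0
Back-substituting gives 2·24 ≡ 1 (mod 47).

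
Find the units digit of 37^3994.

Last digits of 7^n: 7, 9, 3, 1 (period 4).
3994 mod 4 = 2, so the last digit matches 7^2 = 9.

9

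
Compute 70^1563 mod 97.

89

Successive squares of 70 mod 97: 70^1≡70, 70^2≡50, 70^4≡75, 70^8≡96, 70^16≡1, 70^32≡1, 70^64≡1, 70^128≡1, 70^256≡1, 70^512≡1, 70^1024≡1.
Since 1563 = 1 + 2 + 8 + 16 + 512 + 1024 in binary, 70^1563 ≡ 70·50·96·1·1·1 ≡ 89 (mod 97).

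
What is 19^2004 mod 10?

1

Last digits of 9^n: 9, 1 (period 2).
2004 mod 2 = 0, so the last digit matches 9^2 = 1.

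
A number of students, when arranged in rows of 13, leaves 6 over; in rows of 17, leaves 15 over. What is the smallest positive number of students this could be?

Since 17·10 ≡ 1 (mod 13), take x = 15 + 17·((6−15)·10 mod 13) = 15 + 17·1 = 32.
Check: 32 mod 13 = 6, 32 mod 17 = 15.

32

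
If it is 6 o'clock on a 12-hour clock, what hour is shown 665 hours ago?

665 − 55·12 = 5, so 665 ≡ 5 (mod 12).
6 − 5 → 1 on a 12-hour dial.

1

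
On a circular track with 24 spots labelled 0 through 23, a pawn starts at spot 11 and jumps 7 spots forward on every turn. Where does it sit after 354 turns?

354·7 = 2478.
2478 mod 24 = 6 (since 103·24 = 2472).
(11 + 6) mod 24 = 17.

17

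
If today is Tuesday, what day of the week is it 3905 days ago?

3905 mod 7 = 6 (since 557·7 = 3899).
Tuesday − 6 days → Wednesday.

Wednesday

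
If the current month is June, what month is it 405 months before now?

September

405 − 33·12 = 9, so 405 ≡ 9 (mod 12).
June − 9 months → September.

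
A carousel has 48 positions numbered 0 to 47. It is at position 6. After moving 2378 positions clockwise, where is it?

2378 = 49·48 + 26, so 2378 mod 48 = 26.
(6 + 26) mod 48 = 32.

32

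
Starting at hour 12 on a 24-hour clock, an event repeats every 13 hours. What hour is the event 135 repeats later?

15

135·13 = 1755.
1755 mod 24 = 3 (since 73·24 = 1752).
(12 + 3) mod 24 = 15.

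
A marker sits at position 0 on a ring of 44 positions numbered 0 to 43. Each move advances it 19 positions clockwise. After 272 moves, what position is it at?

272·19 = 5168.
5168 = 117·44 + 20, so 5168 mod 44 = 20.
(0 + 20) mod 44 = 20.

20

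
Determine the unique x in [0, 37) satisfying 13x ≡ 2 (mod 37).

3

13⁻¹ ≡ 20 (mod 37) because 13·20 = 260 = 7·37 + 1.
Multiplying both sides by 20: x ≡ 20·2 = 40 ≡ 3 (mod 37).
Check: 13·3 = 39 = 1·37 + 2.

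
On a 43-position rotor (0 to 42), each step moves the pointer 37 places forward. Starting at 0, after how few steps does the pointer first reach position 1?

37⁻¹ ≡ 7 (mod 43) because 37·7 = 259 = 6·43 + 1.
So x ≡ 7·1 = 7 ≡ 7 (mod 43).

7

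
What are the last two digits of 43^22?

49

Successive squares of 43 mod 100: 43^1≡43, 43^2≡49, 43^4≡1, 43^8≡1, 43^16≡1.
Since 22 = 2 + 4 + 16 in binary, 43^22 ≡ 49·1·1 ≡ 49 (mod 100).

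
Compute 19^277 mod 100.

Square-and-reduce mod 100: 19^1≡19, 19^2≡61, 19^4≡21, 19^8≡41, 19^16≡81, 19^32≡61, 19^64≡21, 19^128≡41, 19^256≡81.
Since 277 = 1 + 4 + 16 + 256 in binary, 19^277 ≡ 19·21·81·81 ≡ 39 (mod 100).

39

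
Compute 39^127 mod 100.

79

By repeated squaring mod 100: 39^1≡39, 39^2≡21, 39^4≡41, 39^8≡81, 39^16≡61, 39^32≡21, 39^64≡41.
127 = 1 + 2 + 4 + 8 + 16 + 32 + 64, so 39^127 ≡ 39·21·41·81·61·21·41 ≡ 79 (mod 100).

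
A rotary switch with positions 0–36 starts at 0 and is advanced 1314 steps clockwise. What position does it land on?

19

1314 mod 37 = 19 (since 35·37 = 1295).
(0 + 19) mod 37 = 19.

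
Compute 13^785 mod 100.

Successive squares of 13 mod 100: 13^1≡13, 13^2≡69, 13^4≡61, 13^8≡21, 13^16≡41, 13^32≡81, 13^64≡61, 13^128≡21, 13^256≡41, 13^512≡81.
Since 785 = 1 + 16 + 256 + 512 in binary, 13^785 ≡ 13·41·41·81 ≡ 93 (mod 100).

93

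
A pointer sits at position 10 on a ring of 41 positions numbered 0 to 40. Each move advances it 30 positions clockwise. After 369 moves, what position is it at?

369·30 = 11070.
11070 = 270·41 + 0, so 11070 mod 41 = 0.
(10 + 0) mod 41 = 10.

10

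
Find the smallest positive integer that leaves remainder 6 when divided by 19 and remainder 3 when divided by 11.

25

x ≡ 3 (mod 11) gives x ∈ {3, 14, 25}.
The first of these with x mod 19 = 6 is 25.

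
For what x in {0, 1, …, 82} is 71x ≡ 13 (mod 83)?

71⁻¹ ≡ 76 (mod 83) because 71·76 = 5396 = 65·83 + 1.
Multiplying both sides by 76: x ≡ 76·13 = 988 ≡ 75 (mod 83).

75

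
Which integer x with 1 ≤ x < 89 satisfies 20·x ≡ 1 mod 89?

49

20·49 = 980 = 11·89 + 1, so 20⁻¹ ≡ 49 (mod 89).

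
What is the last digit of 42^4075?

8

Powers of 2 mod 10 repeat with period 4: 2, 4, 8, 6.
4075 leaves remainder 3 on division by 4, so 42^4075 ends in 8.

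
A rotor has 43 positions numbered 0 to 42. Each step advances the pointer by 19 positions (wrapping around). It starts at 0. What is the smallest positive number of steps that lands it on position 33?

The inverse of 19 mod 43 is 34 (since 19·34 = 646 ≡ 1).
Multiplying both sides by 34: x ≡ 34·33 = 1122 ≡ 4 (mod 43).
Check: 19·4 = 76 = 1·43 + 33.

4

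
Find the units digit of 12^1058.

4

Powers of 2 mod 10 repeat with period 4: 2, 4, 8, 6.
1058 mod 4 = 2, so the last digit matches 2^2 = 4.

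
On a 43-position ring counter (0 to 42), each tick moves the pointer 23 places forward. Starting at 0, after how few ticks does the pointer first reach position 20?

42

The inverse of 23 mod 43 is 15 (since 23·15 = 345 ≡ 1).
So x ≡ 15·20 = 300 ≡ 42 (mod 43).
Check: 23·42 = 966 = 22·43 + 20.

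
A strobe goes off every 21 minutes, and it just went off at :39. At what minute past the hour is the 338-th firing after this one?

57

338·21 = 7098.
7098 − 118·60 = 18, so 7098 ≡ 18 (mod 60).
(39 + 18) mod 60 = 57.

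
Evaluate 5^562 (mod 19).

17

Square-and-reduce mod 19: 5^1≡5, 5^2≡6, 5^4≡17, 5^8≡4, 5^16≡16, 5^32≡9, 5^64≡5, 5^128≡6, 5^256≡17, 5^512≡4.
562 = 2 + 16 + 32 + 512, so 5^562 ≡ 6·16·9·4 ≡ 17 (mod 19).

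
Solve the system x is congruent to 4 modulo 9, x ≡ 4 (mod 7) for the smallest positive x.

Since 7·4 ≡ 1 (mod 9), take x = 4 + 7·((4−4)·4 mod 9) = 4 + 7·0 = 4.
Check: 4 mod 9 = 4, 4 mod 7 = 4.

4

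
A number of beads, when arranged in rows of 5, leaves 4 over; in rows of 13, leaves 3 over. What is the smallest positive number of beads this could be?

x ≡ 4 (mod 5) gives x ∈ {4, 9, 14, 19, 24, 29}.
The first of these with x mod 13 = 3 is 29.

29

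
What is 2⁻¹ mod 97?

97 = 48·2 + 1
2 = 2·1 + 0
Back-substituting gives 2·49 ≡ 1 (mod 97).

49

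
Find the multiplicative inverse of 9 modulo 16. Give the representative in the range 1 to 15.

16 = 1·9 + 7
9 = 1·7 + 2
7 = 3·2 + 1
2 = 2·1 + 0
Back-substituting gives 9·9 ≡ 1 (mod 16).

9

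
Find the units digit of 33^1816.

Powers of 3 mod 10 repeat with period 4: 3, 9, 7, 1.
1816 leaves remainder 0 on division by 4, so 33^1816 ends in 1.

1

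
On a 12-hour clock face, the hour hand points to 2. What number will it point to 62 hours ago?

12

Dividing 62 by 12 gives quotient 5 and remainder 2.
2 − 2 → 12 on a 12-hour dial.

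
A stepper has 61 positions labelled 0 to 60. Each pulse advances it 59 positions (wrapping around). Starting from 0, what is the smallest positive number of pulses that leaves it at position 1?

30

59·30 = 1770 = 29·61 + 1, so 59⁻¹ ≡ 30 (mod 61).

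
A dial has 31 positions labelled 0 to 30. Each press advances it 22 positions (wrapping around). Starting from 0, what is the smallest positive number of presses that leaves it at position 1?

24

31 = 1·22 + 9
22 = 2·9 + 4
9 = 2·4 + 1
4 = 4·1 + 0
Back-substituting gives 22·24 ≡ 1 (mod 31).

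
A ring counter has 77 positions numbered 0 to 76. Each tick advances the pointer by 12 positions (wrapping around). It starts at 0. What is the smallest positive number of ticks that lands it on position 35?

12⁻¹ ≡ 45 (mod 77) because 12·45 = 540 = 7·77 + 1.
So x ≡ 45·35 = 1575 ≡ 35 (mod 77).

35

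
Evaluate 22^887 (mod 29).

13

Successive squares of 22 mod 29: 22^1≡22, 22^2≡20, 22^4≡23, 22^8≡7, 22^16≡20, 22^32≡23, 22^64≡7, 22^128≡20, 22^256≡23, 22^512≡7.
887 = 1 + 2 + 4 + 16 + 32 + 64 + 256 + 512, so 22^887 ≡ 22·20·23·20·23·7·23·7 ≡ 13 (mod 29).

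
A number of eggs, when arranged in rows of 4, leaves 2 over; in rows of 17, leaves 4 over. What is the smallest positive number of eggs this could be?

x ≡ 2 (mod 4) gives x ∈ {2, 6, 10, 14, 18, 22, 26, 30, …}.
The first of these with x mod 17 = 4 is 38.

38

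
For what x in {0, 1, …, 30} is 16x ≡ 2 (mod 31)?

4

16⁻¹ ≡ 2 (mod 31) because 16·2 = 32 = 1·31 + 1.
So x ≡ 2·2 = 4 ≡ 4 (mod 31).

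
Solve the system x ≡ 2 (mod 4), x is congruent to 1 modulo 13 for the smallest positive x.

x ≡ 2 (mod 4) gives x ∈ {2, 6, 10, 14}.
The first of these with x mod 13 = 1 is 14.

14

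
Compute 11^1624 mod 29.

By repeated squaring mod 29: 11^1≡11, 11^2≡5, 11^4≡25, 11^8≡16, 11^16≡24, 11^32≡25, 11^64≡16, 11^128≡24, 11^256≡25, 11^512≡16, 11^1024≡24.
Since 1624 = 8 + 16 + 64 + 512 + 1024 in binary, 11^1624 ≡ 16·24·16·16·24 ≡ 1 (mod 29).

1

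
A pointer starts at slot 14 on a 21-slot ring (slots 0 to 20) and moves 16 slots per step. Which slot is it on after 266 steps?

7

266·16 = 4256.
4256 mod 21 = 14 (since 202·21 = 4242).
(14 + 14) mod 21 = 7.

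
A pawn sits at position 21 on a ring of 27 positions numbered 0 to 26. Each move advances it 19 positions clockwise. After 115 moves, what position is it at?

19

115·19 = 2185.
2185 mod 27 = 25 (since 80·27 = 2160).
(21 + 25) mod 27 = 19.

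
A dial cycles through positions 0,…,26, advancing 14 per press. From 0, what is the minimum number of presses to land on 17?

The inverse of 14 mod 27 is 2 (since 14·2 = 28 ≡ 1).
So x ≡ 2·17 = 34 ≡ 7 (mod 27).
Check: 14·7 = 98 = 3·27 + 17.

7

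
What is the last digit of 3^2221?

Last digits of 3^n: 3, 9, 7, 1 (period 4).
2221 mod 4 = 1, so the last digit matches 3^1 = 3.

3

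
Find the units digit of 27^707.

3

Powers of 7 mod 10 repeat with period 4: 7, 9, 3, 1.
707 leaves remainder 3 on division by 4, so 27^707 ends in 3.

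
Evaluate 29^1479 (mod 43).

By repeated squaring mod 43: 29^1≡29, 29^2≡24, 29^4≡17, 29^8≡31, 29^16≡15, 29^32≡10, 29^64≡14, 29^128≡24, 29^256≡17, 29^512≡31, 29^1024≡15.
Since 1479 = 1 + 2 + 4 + 64 + 128 + 256 + 1024 in binary, 29^1479 ≡ 29·24·17·14·24·17·15 ≡ 39 (mod 43).

39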